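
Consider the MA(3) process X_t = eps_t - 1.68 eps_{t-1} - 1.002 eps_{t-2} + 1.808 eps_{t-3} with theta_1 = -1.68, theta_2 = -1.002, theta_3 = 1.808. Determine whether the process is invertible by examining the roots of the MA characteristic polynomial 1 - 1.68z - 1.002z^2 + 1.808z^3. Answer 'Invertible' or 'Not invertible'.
\text{Not invertible}

The MA(q) characteristic polynomial is P(z) = 1 - 1.68z - 1.002z^2 + 1.808z^3.
Invertibility requires all roots to lie outside the unit circle, i.e. |z| > 1 for every root.
Degree 3: look for a simple real root z0 first, then factor out (1 - z/z0) and solve the remaining quadratic.
Testing z0 = 0.625: P(0.625) = 1 + (-1.68)(0.625) + (-1.002)(0.625)^2 + (1.808)(0.625)^3
  = 1 + (-1.05) + (-0.391406) + (0.441406) = 0.  So z_0 = 0.625 is a root, |z_0| = 0.625.
Divide out the factor (1 - 1.6 z) = (1 - z/z0) (since 1/z0 = 1.6):
  P(z) = (1 - 1.6 z)(1 + (-0.08) z + (-1.13) z^2)
  [check: z-coef -0.08 - (1.6) = -1.68; z^2-coef -1.13 - (1.6)(-0.08) = -1.002; z^3-coef -(1.6)(-1.13) = 1.808.]
Remaining roots from the quadratic factor 1 + (-0.08) z + (-1.13) z^2:
  Set 1 + (-0.08) z + (-1.13) z^2 = 0, i.e. a z^2 + b z + c = 0 with a = -1.13, b = -0.08, c = 1.
  Discriminant D = b^2 - 4ac = (-0.08)^2 - 4*(-1.13)*1 = 0.0064 - (-4.52) = 4.5264.
  D >= 0, so the roots are real: z = (-b +/- sqrt(D)) / (2a) = (0.08 +/- 2.127534) / (-2.26).
    z_1 = (0.08 + 2.127534) / (-2.26) = -0.9768,   |z_1| = 0.9768.
    z_2 = (0.08 - 2.127534) / (-2.26) = 0.906,   |z_2| = 0.906.
Moduli of all roots: 0.6250, 0.9768, 0.9060.
All moduli strictly greater than 1? No.
Verdict: Not invertible.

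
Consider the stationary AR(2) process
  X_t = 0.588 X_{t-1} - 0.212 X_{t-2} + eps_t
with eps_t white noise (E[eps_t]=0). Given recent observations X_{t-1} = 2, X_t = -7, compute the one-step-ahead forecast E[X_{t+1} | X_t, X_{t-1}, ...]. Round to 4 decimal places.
E[X_{t+1} \mid \mathcal F_t] = -4.5400

For an AR(p) model X_t = c + sum_i phi_i X_{t-i} + eps_t, the
one-step-ahead conditional mean is
  E[X_{t+1} | X_t, ...] = c + sum_i phi_i X_{t+1-i}.
Substitute known values:
  E[X_{t+1} | ...] = (0.588) * (-7) + (-0.212) * (2)
                   = -4.5400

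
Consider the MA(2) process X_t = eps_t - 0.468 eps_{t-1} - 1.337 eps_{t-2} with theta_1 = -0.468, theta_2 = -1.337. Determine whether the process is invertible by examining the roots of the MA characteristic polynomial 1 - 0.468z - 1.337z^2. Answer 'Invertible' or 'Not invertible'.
\text{Not invertible}

The MA(q) characteristic polynomial is P(z) = 1 - 0.468z - 1.337z^2.
Invertibility requires all roots to lie outside the unit circle, i.e. |z| > 1 for every root.
Set 1 + (-0.468) z + (-1.337) z^2 = 0, i.e. a z^2 + b z + c = 0 with a = -1.337, b = -0.468, c = 1.
Discriminant D = b^2 - 4ac = (-0.468)^2 - 4*(-1.337)*1 = 0.219024 - (-5.348) = 5.567024.
D >= 0, so the roots are real: z = (-b +/- sqrt(D)) / (2a) = (0.468 +/- 2.359454) / (-2.674).
  z_1 = (0.468 + 2.359454) / (-2.674) = -1.0574,   |z_1| = 1.0574.
  z_2 = (0.468 - 2.359454) / (-2.674) = 0.7074,   |z_2| = 0.7074.
Moduli of all roots: 1.0574, 0.7074.
All moduli strictly greater than 1? No.
Verdict: Not invertible.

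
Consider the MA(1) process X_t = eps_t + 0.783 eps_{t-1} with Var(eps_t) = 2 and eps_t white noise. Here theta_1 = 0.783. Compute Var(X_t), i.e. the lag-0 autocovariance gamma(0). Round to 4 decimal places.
\gamma(0) = 3.2262

For an MA(q) process X_t = eps_t + sum_i theta_i eps_{t-i} with
Var(eps_t) = sigma^2, the variance is
  gamma(0) = sigma^2 * (1 + sum_i theta_i^2).
  sum_i theta_i^2 = (0.783)^2 = 0.613089.
  gamma(0) = 2 * (1 + 0.613089) = 2 * 1.613089 = 3.226178, which rounds to 3.2262.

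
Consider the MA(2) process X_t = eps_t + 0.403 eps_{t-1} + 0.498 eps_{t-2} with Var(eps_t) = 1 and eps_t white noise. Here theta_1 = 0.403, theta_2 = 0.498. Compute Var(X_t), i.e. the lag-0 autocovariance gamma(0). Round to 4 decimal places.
\gamma(0) = 1.4104

For an MA(q) process X_t = eps_t + sum_i theta_i eps_{t-i} with
Var(eps_t) = sigma^2, the variance is
  gamma(0) = sigma^2 * (1 + sum_i theta_i^2).
  sum_i theta_i^2 = (0.403)^2 + (0.498)^2 = 0.162409 + 0.248004 = 0.410413.
  gamma(0) = 1 * (1 + 0.410413) = 1 * 1.410413 = 1.410413, which rounds to 1.4104.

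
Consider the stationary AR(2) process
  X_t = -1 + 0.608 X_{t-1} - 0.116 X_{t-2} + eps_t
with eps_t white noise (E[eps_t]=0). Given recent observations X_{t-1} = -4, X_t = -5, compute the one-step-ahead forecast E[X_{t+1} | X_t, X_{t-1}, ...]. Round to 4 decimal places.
E[X_{t+1} \mid \mathcal F_t] = -3.5760

For an AR(p) model X_t = c + sum_i phi_i X_{t-i} + eps_t, the
one-step-ahead conditional mean is
  E[X_{t+1} | X_t, ...] = c + sum_i phi_i X_{t+1-i}.
Substitute known values:
  E[X_{t+1} | ...] = -1 + (0.608) * (-5) + (-0.116) * (-4)
                   = -3.5760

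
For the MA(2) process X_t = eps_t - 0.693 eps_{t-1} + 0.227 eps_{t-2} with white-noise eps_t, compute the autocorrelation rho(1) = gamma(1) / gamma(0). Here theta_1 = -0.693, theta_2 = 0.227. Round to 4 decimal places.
\rho(1) = -0.5551

For an MA(q) process with theta_0 = 1, the autocovariance is
  gamma(k) = sigma^2 * sum_{i=0..q-k} theta_i * theta_{i+k},
and rho(k) = gamma(k) / gamma(0). Sigma^2 cancels.
  numerator   = (1)*(-0.693) + (-0.693)*(0.227) = -0.850311.
  denominator = (1)^2 + (-0.693)^2 + (0.227)^2 = 1.531778.
  rho(1) = -0.850311 / 1.531778 = -0.5551.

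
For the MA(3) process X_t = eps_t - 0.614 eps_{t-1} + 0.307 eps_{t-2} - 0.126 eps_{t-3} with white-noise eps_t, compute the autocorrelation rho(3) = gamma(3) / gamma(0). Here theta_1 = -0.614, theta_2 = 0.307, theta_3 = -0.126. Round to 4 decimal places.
\rho(3) = -0.0847

For an MA(q) process with theta_0 = 1, the autocovariance is
  gamma(k) = sigma^2 * sum_{i=0..q-k} theta_i * theta_{i+k},
and rho(k) = gamma(k) / gamma(0). Sigma^2 cancels.
  numerator   = (1)*(-0.126) = -0.126.
  denominator = (1)^2 + (-0.614)^2 + (0.307)^2 + (-0.126)^2 = 1.487121.
  rho(3) = -0.126 / 1.487121 = -0.0847.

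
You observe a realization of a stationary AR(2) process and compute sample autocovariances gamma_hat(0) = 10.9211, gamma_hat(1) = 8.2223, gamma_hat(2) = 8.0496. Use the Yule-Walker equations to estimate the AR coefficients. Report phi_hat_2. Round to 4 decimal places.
\hat\phi_{2} = 0.3930

The Yule-Walker equations for an AR(p) process read, in matrix form,
  Gamma_p phi = r_p,   with   (Gamma_p)_{ij} = gamma(|i - j|),
                       (r_p)_i = gamma(i),   i,j = 1..p.
Substitute the sample gammas (Toeplitz matrix and right-hand side of size 2):
  Gamma_p = [[10.9211, 8.2223], [8.2223, 10.9211]]
  r_p     = [8.2223, 8.0496]
Written out:
  10.9211 phi_1 + 8.2223 phi_2 = 8.2223
  8.2223 phi_1 + 10.9211 phi_2 = 8.0496
Solve by Cramer's rule:
  det = gamma(0)^2 - gamma(1)^2 = (10.9211)^2 - (8.2223)^2 = 119.27042521 - 67.60621729 = 51.66420792
  phi_hat_1 = [gamma(1) gamma(0) - gamma(1) gamma(2)] / det = [(8.2223)(10.9211) - (8.2223)(8.0496)] / 51.66420792 = 23.61033445 / 51.66420792 = 0.457
  phi_hat_2 = [gamma(0) gamma(2) - gamma(1)^2] / det = [(10.9211)(8.0496) - (8.2223)^2] / 51.66420792 = 20.30426927 / 51.66420792 = 0.393
So phi_hat = [0.4570, 0.3930].
Therefore phi_hat_2 = 0.3930.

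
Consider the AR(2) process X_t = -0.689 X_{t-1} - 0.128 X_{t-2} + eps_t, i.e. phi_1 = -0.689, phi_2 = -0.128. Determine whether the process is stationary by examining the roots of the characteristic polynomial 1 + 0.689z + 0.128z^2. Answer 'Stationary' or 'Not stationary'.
\text{Stationary}

The AR(p) characteristic polynomial is P(z) = 1 + 0.689z + 0.128z^2.
Stationarity requires all roots to lie outside the unit circle, i.e. |z| > 1 for every root.
Set 1 + (0.689) z + (0.128) z^2 = 0, i.e. a z^2 + b z + c = 0 with a = 0.128, b = 0.689, c = 1.
Discriminant D = b^2 - 4ac = (0.689)^2 - 4*(0.128)*1 = 0.474721 - (0.512) = -0.037279.
D < 0, so the roots are the complex-conjugate pair z = (-b +/- i sqrt(-D)) / (2a) = -2.6914 +/- 0.7542i.
For a conjugate pair |z|^2 = z * conj(z) = (product of roots) = c/a = 1/(0.128) = 7.8125, so |z| = sqrt(7.8125) = 2.7951 for both roots.
Moduli of all roots: 2.7951, 2.7951.
All moduli strictly greater than 1? Yes.
Verdict: Stationary.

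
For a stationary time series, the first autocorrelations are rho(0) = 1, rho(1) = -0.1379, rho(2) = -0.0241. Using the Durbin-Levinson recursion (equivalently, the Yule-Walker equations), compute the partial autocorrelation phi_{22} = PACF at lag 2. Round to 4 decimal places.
\phi_{22} = -0.0440

The PACF at lag k is phi_{kk}, the last component of the solution
to the Yule-Walker system G_k phi = r_k where
  (G_k)_{ij} = rho(|i - j|), (r_k)_i = rho(i), i,j = 1..k.
Equivalently, Durbin-Levinson gives phi_{kk} iteratively:
  phi_{11} = rho(1)
  phi_{kk} = [rho(k) - sum_{j=1..k-1} phi_{k-1,j} rho(k-j)]
            / [1 - sum_{j=1..k-1} phi_{k-1,j} rho(j)],
  phi_{k,j} = phi_{k-1,j} - phi_{kk} phi_{k-1,k-j},  j = 1..k-1.
Step k = 1:
  phi_11 = rho(1) = -0.1379.
Step k = 2:
  phi_22 = [rho(2) - phi_11 rho(1)] / [1 - phi_11 rho(1)] = [-0.0241 - (-0.1379)(-0.1379)] / [1 - (-0.1379)(-0.1379)]
         = -0.04311641 / 0.98098359 = -0.044.
Therefore phi_{22} = -0.0440.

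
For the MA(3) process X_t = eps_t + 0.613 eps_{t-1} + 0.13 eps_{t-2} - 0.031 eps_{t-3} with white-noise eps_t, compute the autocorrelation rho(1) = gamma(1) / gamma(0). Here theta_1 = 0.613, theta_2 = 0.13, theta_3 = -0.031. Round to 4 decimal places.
\rho(1) = 0.4941

For an MA(q) process with theta_0 = 1, the autocovariance is
  gamma(k) = sigma^2 * sum_{i=0..q-k} theta_i * theta_{i+k},
and rho(k) = gamma(k) / gamma(0). Sigma^2 cancels.
  numerator   = (1)*(0.613) + (0.613)*(0.13) + (0.13)*(-0.031) = 0.68866.
  denominator = (1)^2 + (0.613)^2 + (0.13)^2 + (-0.031)^2 = 1.39363.
  rho(1) = 0.68866 / 1.39363 = 0.4941.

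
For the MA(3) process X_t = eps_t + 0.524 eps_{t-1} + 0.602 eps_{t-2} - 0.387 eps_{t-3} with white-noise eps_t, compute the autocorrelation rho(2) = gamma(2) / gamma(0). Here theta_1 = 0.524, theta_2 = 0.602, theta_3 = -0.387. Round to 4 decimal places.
\rho(2) = 0.2234

For an MA(q) process with theta_0 = 1, the autocovariance is
  gamma(k) = sigma^2 * sum_{i=0..q-k} theta_i * theta_{i+k},
and rho(k) = gamma(k) / gamma(0). Sigma^2 cancels.
  numerator   = (1)*(0.602) + (0.524)*(-0.387) = 0.399212.
  denominator = (1)^2 + (0.524)^2 + (0.602)^2 + (-0.387)^2 = 1.786749.
  rho(2) = 0.399212 / 1.786749 = 0.2234.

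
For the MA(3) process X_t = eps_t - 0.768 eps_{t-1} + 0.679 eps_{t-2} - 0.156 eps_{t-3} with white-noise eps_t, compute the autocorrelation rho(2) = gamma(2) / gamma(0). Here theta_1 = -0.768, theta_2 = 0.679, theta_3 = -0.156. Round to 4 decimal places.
\rho(2) = 0.3849

For an MA(q) process with theta_0 = 1, the autocovariance is
  gamma(k) = sigma^2 * sum_{i=0..q-k} theta_i * theta_{i+k},
and rho(k) = gamma(k) / gamma(0). Sigma^2 cancels.
  numerator   = (1)*(0.679) + (-0.768)*(-0.156) = 0.798808.
  denominator = (1)^2 + (-0.768)^2 + (0.679)^2 + (-0.156)^2 = 2.075201.
  rho(2) = 0.798808 / 2.075201 = 0.3849.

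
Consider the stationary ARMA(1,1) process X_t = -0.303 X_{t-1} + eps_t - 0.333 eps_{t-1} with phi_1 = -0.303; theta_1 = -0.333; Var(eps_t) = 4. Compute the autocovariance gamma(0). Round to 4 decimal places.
\gamma(0) = 5.7815

Multiply the model equation by X_{t-k} and take expectations. With theta_0 = psi_0 = 1 and psi_j the MA(infinity) weights, this gives
  gamma(k) - sum_i phi_i gamma(k-i) = c_k,
  c_k = sigma^2 * sum_{j=k..q} theta_j psi_{j-k}   (c_k = 0 for k > q),
using gamma(-m) = gamma(m).
psi-weights needed (psi_j = theta_j + sum_i phi_i psi_{j-i}):
  psi_1 = theta_1 + phi_1 = -0.333 + (-0.303) = -0.636
Right-hand sides:
  c_0 = sigma^2 (1 + theta_1 psi_1) = 4 * (1 + (-0.333)(-0.636)) = 4 * 1.211788 = 4.847152
  c_1 = sigma^2 theta_1 = 4 * (-0.333) = -1.332
  c_2 = 0
Equations for k = 0 and k = 1 (AR order 1):
  gamma(0) = phi_1 gamma(1) + c_0
  gamma(1) = phi_1 gamma(0) + c_1
Substituting the second into the first: gamma(0) (1 - phi_1^2) = c_0 + phi_1 c_1, so
  gamma(0) = (c_0 + phi_1 c_1) / (1 - phi_1^2) = (4.847152 + (-0.303)(-1.332)) / (1 - (-0.303)^2) = 5.250748 / 0.908191 = 5.781546.
Therefore gamma(0) = 5.7815 (to 4 decimal places).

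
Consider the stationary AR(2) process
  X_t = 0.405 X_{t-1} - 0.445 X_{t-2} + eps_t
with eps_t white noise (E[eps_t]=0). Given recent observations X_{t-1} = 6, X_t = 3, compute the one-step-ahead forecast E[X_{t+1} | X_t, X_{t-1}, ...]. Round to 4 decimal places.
E[X_{t+1} \mid \mathcal F_t] = -1.4550

For an AR(p) model X_t = c + sum_i phi_i X_{t-i} + eps_t, the
one-step-ahead conditional mean is
  E[X_{t+1} | X_t, ...] = c + sum_i phi_i X_{t+1-i}.
Substitute known values:
  E[X_{t+1} | ...] = (0.405) * (3) + (-0.445) * (6)
                   = -1.4550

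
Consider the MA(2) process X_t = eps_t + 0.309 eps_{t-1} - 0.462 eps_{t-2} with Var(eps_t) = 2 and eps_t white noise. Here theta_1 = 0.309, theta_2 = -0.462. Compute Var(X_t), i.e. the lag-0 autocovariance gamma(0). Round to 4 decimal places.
\gamma(0) = 2.6179

For an MA(q) process X_t = eps_t + sum_i theta_i eps_{t-i} with
Var(eps_t) = sigma^2, the variance is
  gamma(0) = sigma^2 * (1 + sum_i theta_i^2).
  sum_i theta_i^2 = (0.309)^2 + (-0.462)^2 = 0.095481 + 0.213444 = 0.308925.
  gamma(0) = 2 * (1 + 0.308925) = 2 * 1.308925 = 2.61785, which rounds to 2.6179.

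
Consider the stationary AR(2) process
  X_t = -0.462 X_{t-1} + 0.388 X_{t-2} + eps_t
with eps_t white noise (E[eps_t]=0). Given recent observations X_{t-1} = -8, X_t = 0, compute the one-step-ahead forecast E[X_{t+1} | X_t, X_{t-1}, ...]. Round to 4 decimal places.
E[X_{t+1} \mid \mathcal F_t] = -3.1040

For an AR(p) model X_t = c + sum_i phi_i X_{t-i} + eps_t, the
one-step-ahead conditional mean is
  E[X_{t+1} | X_t, ...] = c + sum_i phi_i X_{t+1-i}.
Substitute known values:
  E[X_{t+1} | ...] = (-0.462) * (0) + (0.388) * (-8)
                   = -3.1040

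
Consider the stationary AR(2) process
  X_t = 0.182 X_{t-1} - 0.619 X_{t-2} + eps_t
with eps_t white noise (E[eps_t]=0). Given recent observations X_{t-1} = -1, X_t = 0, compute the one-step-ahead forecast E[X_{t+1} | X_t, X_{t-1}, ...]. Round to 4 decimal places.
E[X_{t+1} \mid \mathcal F_t] = 0.6190

For an AR(p) model X_t = c + sum_i phi_i X_{t-i} + eps_t, the
one-step-ahead conditional mean is
  E[X_{t+1} | X_t, ...] = c + sum_i phi_i X_{t+1-i}.
Substitute known values:
  E[X_{t+1} | ...] = (0.182) * (0) + (-0.619) * (-1)
                   = 0.6190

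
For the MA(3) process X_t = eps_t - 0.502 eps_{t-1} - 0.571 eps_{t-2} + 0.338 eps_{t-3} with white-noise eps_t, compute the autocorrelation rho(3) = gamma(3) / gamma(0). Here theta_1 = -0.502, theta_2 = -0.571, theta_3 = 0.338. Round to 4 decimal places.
\rho(3) = 0.1997

For an MA(q) process with theta_0 = 1, the autocovariance is
  gamma(k) = sigma^2 * sum_{i=0..q-k} theta_i * theta_{i+k},
and rho(k) = gamma(k) / gamma(0). Sigma^2 cancels.
  numerator   = (1)*(0.338) = 0.338.
  denominator = (1)^2 + (-0.502)^2 + (-0.571)^2 + (0.338)^2 = 1.692289.
  rho(3) = 0.338 / 1.692289 = 0.1997.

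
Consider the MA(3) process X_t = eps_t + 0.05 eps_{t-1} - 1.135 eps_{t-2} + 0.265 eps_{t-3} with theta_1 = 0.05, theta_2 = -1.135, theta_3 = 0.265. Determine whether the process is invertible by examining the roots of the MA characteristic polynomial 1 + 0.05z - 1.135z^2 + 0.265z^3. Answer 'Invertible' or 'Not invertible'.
\text{Not invertible}

The MA(q) characteristic polynomial is P(z) = 1 + 0.05z - 1.135z^2 + 0.265z^3.
Invertibility requires all roots to lie outside the unit circle, i.e. |z| > 1 for every root.
Degree 3: look for a simple real root z0 first, then factor out (1 - z/z0) and solve the remaining quadratic.
Testing z0 = 4: P(4) = 1 + (0.05)(4) + (-1.135)(4)^2 + (0.265)(4)^3
  = 1 + (0.2) + (-18.16) + (16.96) = 0.  So z_0 = 4 is a root, |z_0| = 4.
Divide out the factor (1 - 0.25 z) = (1 - z/z0) (since 1/z0 = 0.25):
  P(z) = (1 - 0.25 z)(1 + (0.3) z + (-1.06) z^2)
  [check: z-coef 0.3 - (0.25) = 0.05; z^2-coef -1.06 - (0.25)(0.3) = -1.135; z^3-coef -(0.25)(-1.06) = 0.265.]
Remaining roots from the quadratic factor 1 + (0.3) z + (-1.06) z^2:
  Set 1 + (0.3) z + (-1.06) z^2 = 0, i.e. a z^2 + b z + c = 0 with a = -1.06, b = 0.3, c = 1.
  Discriminant D = b^2 - 4ac = (0.3)^2 - 4*(-1.06)*1 = 0.09 - (-4.24) = 4.33.
  D >= 0, so the roots are real: z = (-b +/- sqrt(D)) / (2a) = (-0.3 +/- 2.080865) / (-2.12).
    z_1 = (-0.3 + 2.080865) / (-2.12) = -0.84,   |z_1| = 0.84.
    z_2 = (-0.3 - 2.080865) / (-2.12) = 1.123,   |z_2| = 1.123.
Moduli of all roots: 4.0000, 0.8400, 1.1230.
All moduli strictly greater than 1? No.
Verdict: Not invertible.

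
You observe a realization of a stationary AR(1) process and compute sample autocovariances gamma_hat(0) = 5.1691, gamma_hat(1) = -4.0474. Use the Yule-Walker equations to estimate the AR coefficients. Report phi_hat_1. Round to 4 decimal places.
\hat\phi_{1} = -0.7830

The Yule-Walker equations for an AR(p) process read, in matrix form,
  Gamma_p phi = r_p,   with   (Gamma_p)_{ij} = gamma(|i - j|),
                       (r_p)_i = gamma(i),   i,j = 1..p.
Substitute the sample gammas (Toeplitz matrix and right-hand side of size 1):
  Gamma_p = [[5.1691]]
  r_p     = [-4.0474]
With p = 1 this is the single equation gamma(0) phi_1 = gamma(1):
  phi_hat_1 = gamma(1) / gamma(0) = -4.0474 / 5.1691 = -0.7830.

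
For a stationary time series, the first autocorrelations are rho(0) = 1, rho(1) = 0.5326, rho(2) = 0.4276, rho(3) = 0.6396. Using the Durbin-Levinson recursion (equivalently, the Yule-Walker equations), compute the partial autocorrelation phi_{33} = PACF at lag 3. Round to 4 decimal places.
\phi_{33} = 0.5100

The PACF at lag k is phi_{kk}, the last component of the solution
to the Yule-Walker system G_k phi = r_k where
  (G_k)_{ij} = rho(|i - j|), (r_k)_i = rho(i), i,j = 1..k.
Equivalently, Durbin-Levinson gives phi_{kk} iteratively:
  phi_{11} = rho(1)
  phi_{kk} = [rho(k) - sum_{j=1..k-1} phi_{k-1,j} rho(k-j)]
            / [1 - sum_{j=1..k-1} phi_{k-1,j} rho(j)],
  phi_{k,j} = phi_{k-1,j} - phi_{kk} phi_{k-1,k-j},  j = 1..k-1.
Step k = 1:
  phi_11 = rho(1) = 0.5326.
Step k = 2:
  phi_22 = [rho(2) - phi_11 rho(1)] / [1 - phi_11 rho(1)] = [0.4276 - (0.5326)(0.5326)] / [1 - (0.5326)(0.5326)]
         = 0.14393724 / 0.71633724 = 0.200935.
  Update: phi_21 = phi_11 - phi_22 phi_11 = 0.5326 - (0.200935)(0.5326) = 0.425582.
Step k = 3:
  phi_33 = [rho(3) - phi_21 rho(2) - phi_22 rho(1)] / [1 - phi_21 rho(1) - phi_22 rho(2)]
    numerator   = 0.6396 - (0.425582)(0.4276) - (0.200935)(0.5326) = 0.35060314
    denominator = 1 - (0.425582)(0.5326) - (0.200935)(0.4276) = 0.68741521
  phi_33 = 0.35060314 / 0.68741521 = 0.51.
Therefore phi_{33} = 0.5100.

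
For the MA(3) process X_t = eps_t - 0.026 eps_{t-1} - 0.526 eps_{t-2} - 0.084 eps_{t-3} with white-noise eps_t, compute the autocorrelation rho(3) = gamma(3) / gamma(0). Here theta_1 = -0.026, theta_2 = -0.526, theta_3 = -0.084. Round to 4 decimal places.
\rho(3) = -0.0654

For an MA(q) process with theta_0 = 1, the autocovariance is
  gamma(k) = sigma^2 * sum_{i=0..q-k} theta_i * theta_{i+k},
and rho(k) = gamma(k) / gamma(0). Sigma^2 cancels.
  numerator   = (1)*(-0.084) = -0.084.
  denominator = (1)^2 + (-0.026)^2 + (-0.526)^2 + (-0.084)^2 = 1.284408.
  rho(3) = -0.084 / 1.284408 = -0.0654.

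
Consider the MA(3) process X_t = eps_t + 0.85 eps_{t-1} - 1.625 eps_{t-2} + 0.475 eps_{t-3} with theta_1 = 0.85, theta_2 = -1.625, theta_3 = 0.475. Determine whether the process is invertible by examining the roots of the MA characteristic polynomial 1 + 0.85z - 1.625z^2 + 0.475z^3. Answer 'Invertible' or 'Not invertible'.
\text{Not invertible}

The MA(q) characteristic polynomial is P(z) = 1 + 0.85z - 1.625z^2 + 0.475z^3.
Invertibility requires all roots to lie outside the unit circle, i.e. |z| > 1 for every root.
Degree 3: look for a simple real root z0 first, then factor out (1 - z/z0) and solve the remaining quadratic.
Testing z0 = 2: P(2) = 1 + (0.85)(2) + (-1.625)(2)^2 + (0.475)(2)^3
  = 1 + (1.7) + (-6.5) + (3.8) = 0.  So z_0 = 2 is a root, |z_0| = 2.
Divide out the factor (1 - 0.5 z) = (1 - z/z0) (since 1/z0 = 0.5):
  P(z) = (1 - 0.5 z)(1 + (1.35) z + (-0.95) z^2)
  [check: z-coef 1.35 - (0.5) = 0.85; z^2-coef -0.95 - (0.5)(1.35) = -1.625; z^3-coef -(0.5)(-0.95) = 0.475.]
Remaining roots from the quadratic factor 1 + (1.35) z + (-0.95) z^2:
  Set 1 + (1.35) z + (-0.95) z^2 = 0, i.e. a z^2 + b z + c = 0 with a = -0.95, b = 1.35, c = 1.
  Discriminant D = b^2 - 4ac = (1.35)^2 - 4*(-0.95)*1 = 1.8225 - (-3.8) = 5.6225.
  D >= 0, so the roots are real: z = (-b +/- sqrt(D)) / (2a) = (-1.35 +/- 2.371181) / (-1.9).
    z_1 = (-1.35 + 2.371181) / (-1.9) = -0.5375,   |z_1| = 0.5375.
    z_2 = (-1.35 - 2.371181) / (-1.9) = 1.9585,   |z_2| = 1.9585.
Moduli of all roots: 2.0000, 0.5375, 1.9585.
All moduli strictly greater than 1? No.
Verdict: Not invertible.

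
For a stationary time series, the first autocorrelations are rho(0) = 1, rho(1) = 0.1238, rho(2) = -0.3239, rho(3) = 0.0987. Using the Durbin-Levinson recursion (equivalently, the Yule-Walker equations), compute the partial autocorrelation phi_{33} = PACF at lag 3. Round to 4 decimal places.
\phi_{33} = 0.2250

The PACF at lag k is phi_{kk}, the last component of the solution
to the Yule-Walker system G_k phi = r_k where
  (G_k)_{ij} = rho(|i - j|), (r_k)_i = rho(i), i,j = 1..k.
Equivalently, Durbin-Levinson gives phi_{kk} iteratively:
  phi_{11} = rho(1)
  phi_{kk} = [rho(k) - sum_{j=1..k-1} phi_{k-1,j} rho(k-j)]
            / [1 - sum_{j=1..k-1} phi_{k-1,j} rho(j)],
  phi_{k,j} = phi_{k-1,j} - phi_{kk} phi_{k-1,k-j},  j = 1..k-1.
Step k = 1:
  phi_11 = rho(1) = 0.1238.
Step k = 2:
  phi_22 = [rho(2) - phi_11 rho(1)] / [1 - phi_11 rho(1)] = [-0.3239 - (0.1238)(0.1238)] / [1 - (0.1238)(0.1238)]
         = -0.33922644 / 0.98467356 = -0.344506.
  Update: phi_21 = phi_11 - phi_22 phi_11 = 0.1238 - (-0.344506)(0.1238) = 0.16645.
Step k = 3:
  phi_33 = [rho(3) - phi_21 rho(2) - phi_22 rho(1)] / [1 - phi_21 rho(1) - phi_22 rho(2)]
    numerator   = 0.0987 - (0.16645)(-0.3239) - (-0.344506)(0.1238) = 0.19526303
    denominator = 1 - (0.16645)(0.1238) - (-0.344506)(-0.3239) = 0.86780785
  phi_33 = 0.19526303 / 0.86780785 = 0.225.
Therefore phi_{33} = 0.2250.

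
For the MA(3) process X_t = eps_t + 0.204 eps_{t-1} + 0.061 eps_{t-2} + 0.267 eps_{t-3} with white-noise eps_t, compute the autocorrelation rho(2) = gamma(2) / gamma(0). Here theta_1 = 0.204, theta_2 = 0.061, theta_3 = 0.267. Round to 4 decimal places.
\rho(2) = 0.1034

For an MA(q) process with theta_0 = 1, the autocovariance is
  gamma(k) = sigma^2 * sum_{i=0..q-k} theta_i * theta_{i+k},
and rho(k) = gamma(k) / gamma(0). Sigma^2 cancels.
  numerator   = (1)*(0.061) + (0.204)*(0.267) = 0.115468.
  denominator = (1)^2 + (0.204)^2 + (0.061)^2 + (0.267)^2 = 1.116626.
  rho(2) = 0.115468 / 1.116626 = 0.1034.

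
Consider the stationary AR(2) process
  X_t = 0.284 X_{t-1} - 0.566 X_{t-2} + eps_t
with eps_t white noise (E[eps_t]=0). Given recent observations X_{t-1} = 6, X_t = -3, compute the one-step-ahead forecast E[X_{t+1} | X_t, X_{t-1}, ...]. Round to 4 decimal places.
E[X_{t+1} \mid \mathcal F_t] = -4.2480

For an AR(p) model X_t = c + sum_i phi_i X_{t-i} + eps_t, the
one-step-ahead conditional mean is
  E[X_{t+1} | X_t, ...] = c + sum_i phi_i X_{t+1-i}.
Substitute known values:
  E[X_{t+1} | ...] = (0.284) * (-3) + (-0.566) * (6)
                   = -4.2480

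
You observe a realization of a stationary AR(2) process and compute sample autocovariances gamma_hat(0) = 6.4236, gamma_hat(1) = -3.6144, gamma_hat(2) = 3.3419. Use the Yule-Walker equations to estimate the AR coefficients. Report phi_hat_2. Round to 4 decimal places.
\hat\phi_{2} = 0.2980

The Yule-Walker equations for an AR(p) process read, in matrix form,
  Gamma_p phi = r_p,   with   (Gamma_p)_{ij} = gamma(|i - j|),
                       (r_p)_i = gamma(i),   i,j = 1..p.
Substitute the sample gammas (Toeplitz matrix and right-hand side of size 2):
  Gamma_p = [[6.4236, -3.6144], [-3.6144, 6.4236]]
  r_p     = [-3.6144, 3.3419]
Written out:
  6.4236 phi_1 - 3.6144 phi_2 = -3.6144
  -3.6144 phi_1 + 6.4236 phi_2 = 3.3419
Solve by Cramer's rule:
  det = gamma(0)^2 - gamma(1)^2 = (6.4236)^2 - (-3.6144)^2 = 41.26263696 - 13.06388736 = 28.1987496
  phi_hat_1 = [gamma(1) gamma(0) - gamma(1) gamma(2)] / det = [(-3.6144)(6.4236) - (-3.6144)(3.3419)] / 28.1987496 = -11.13849648 / 28.1987496 = -0.395
  phi_hat_2 = [gamma(0) gamma(2) - gamma(1)^2] / det = [(6.4236)(3.3419) - (-3.6144)^2] / 28.1987496 = 8.40314148 / 28.1987496 = 0.298
So phi_hat = [-0.3950, 0.2980].
Therefore phi_hat_2 = 0.2980.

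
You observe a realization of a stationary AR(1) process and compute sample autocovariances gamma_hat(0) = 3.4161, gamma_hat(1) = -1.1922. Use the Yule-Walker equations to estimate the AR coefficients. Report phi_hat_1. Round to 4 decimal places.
\hat\phi_{1} = -0.3490

The Yule-Walker equations for an AR(p) process read, in matrix form,
  Gamma_p phi = r_p,   with   (Gamma_p)_{ij} = gamma(|i - j|),
                       (r_p)_i = gamma(i),   i,j = 1..p.
Substitute the sample gammas (Toeplitz matrix and right-hand side of size 1):
  Gamma_p = [[3.4161]]
  r_p     = [-1.1922]
With p = 1 this is the single equation gamma(0) phi_1 = gamma(1):
  phi_hat_1 = gamma(1) / gamma(0) = -1.1922 / 3.4161 = -0.3490.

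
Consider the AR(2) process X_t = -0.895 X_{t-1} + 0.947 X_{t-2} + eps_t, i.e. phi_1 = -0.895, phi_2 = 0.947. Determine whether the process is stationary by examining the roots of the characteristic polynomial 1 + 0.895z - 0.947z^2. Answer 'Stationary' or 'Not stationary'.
\text{Not stationary}

The AR(p) characteristic polynomial is P(z) = 1 + 0.895z - 0.947z^2.
Stationarity requires all roots to lie outside the unit circle, i.e. |z| > 1 for every root.
Set 1 + (0.895) z + (-0.947) z^2 = 0, i.e. a z^2 + b z + c = 0 with a = -0.947, b = 0.895, c = 1.
Discriminant D = b^2 - 4ac = (0.895)^2 - 4*(-0.947)*1 = 0.801025 - (-3.788) = 4.589025.
D >= 0, so the roots are real: z = (-b +/- sqrt(D)) / (2a) = (-0.895 +/- 2.142201) / (-1.894).
  z_1 = (-0.895 + 2.142201) / (-1.894) = -0.6585,   |z_1| = 0.6585.
  z_2 = (-0.895 - 2.142201) / (-1.894) = 1.6036,   |z_2| = 1.6036.
Moduli of all roots: 0.6585, 1.6036.
All moduli strictly greater than 1? No.
Verdict: Not stationary.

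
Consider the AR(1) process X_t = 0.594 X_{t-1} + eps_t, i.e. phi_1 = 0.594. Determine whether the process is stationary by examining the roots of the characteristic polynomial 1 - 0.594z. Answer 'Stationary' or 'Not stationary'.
\text{Stationary}

The AR(p) characteristic polynomial is P(z) = 1 - 0.594z.
Stationarity requires all roots to lie outside the unit circle, i.e. |z| > 1 for every root.
This is linear in z: 1 + (-0.594) z = 0  =>  z = -1/(-0.594) = 1.683502,  |z| = 1.683502.
Moduli of all roots: 1.6835.
All moduli strictly greater than 1? Yes.
Verdict: Stationary.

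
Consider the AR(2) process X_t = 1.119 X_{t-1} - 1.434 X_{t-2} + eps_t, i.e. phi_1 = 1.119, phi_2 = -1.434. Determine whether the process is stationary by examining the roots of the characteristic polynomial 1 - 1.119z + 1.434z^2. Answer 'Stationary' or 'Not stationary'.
\text{Not stationary}

The AR(p) characteristic polynomial is P(z) = 1 - 1.119z + 1.434z^2.
Stationarity requires all roots to lie outside the unit circle, i.e. |z| > 1 for every root.
Set 1 + (-1.119) z + (1.434) z^2 = 0, i.e. a z^2 + b z + c = 0 with a = 1.434, b = -1.119, c = 1.
Discriminant D = b^2 - 4ac = (-1.119)^2 - 4*(1.434)*1 = 1.252161 - (5.736) = -4.483839.
D < 0, so the roots are the complex-conjugate pair z = (-b +/- i sqrt(-D)) / (2a) = 0.3902 +/- 0.7383i.
For a conjugate pair |z|^2 = z * conj(z) = (product of roots) = c/a = 1/(1.434) = 0.69735, so |z| = sqrt(0.69735) = 0.8351 for both roots.
Moduli of all roots: 0.8351, 0.8351.
All moduli strictly greater than 1? No.
Verdict: Not stationary.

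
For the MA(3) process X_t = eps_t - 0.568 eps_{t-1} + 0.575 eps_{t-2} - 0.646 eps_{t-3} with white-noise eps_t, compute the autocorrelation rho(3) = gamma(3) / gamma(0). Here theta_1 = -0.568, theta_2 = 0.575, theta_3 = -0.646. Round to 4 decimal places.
\rho(3) = -0.3120

For an MA(q) process with theta_0 = 1, the autocovariance is
  gamma(k) = sigma^2 * sum_{i=0..q-k} theta_i * theta_{i+k},
and rho(k) = gamma(k) / gamma(0). Sigma^2 cancels.
  numerator   = (1)*(-0.646) = -0.646.
  denominator = (1)^2 + (-0.568)^2 + (0.575)^2 + (-0.646)^2 = 2.070565.
  rho(3) = -0.646 / 2.070565 = -0.3120.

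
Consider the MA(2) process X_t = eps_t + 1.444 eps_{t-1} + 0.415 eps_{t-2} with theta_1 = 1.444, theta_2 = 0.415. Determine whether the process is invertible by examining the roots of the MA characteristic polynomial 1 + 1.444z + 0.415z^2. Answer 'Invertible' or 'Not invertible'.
\text{Not invertible}

The MA(q) characteristic polynomial is P(z) = 1 + 1.444z + 0.415z^2.
Invertibility requires all roots to lie outside the unit circle, i.e. |z| > 1 for every root.
Set 1 + (1.444) z + (0.415) z^2 = 0, i.e. a z^2 + b z + c = 0 with a = 0.415, b = 1.444, c = 1.
Discriminant D = b^2 - 4ac = (1.444)^2 - 4*(0.415)*1 = 2.085136 - (1.66) = 0.425136.
D >= 0, so the roots are real: z = (-b +/- sqrt(D)) / (2a) = (-1.444 +/- 0.652025) / (0.83).
  z_1 = (-1.444 + 0.652025) / (0.83) = -0.9542,   |z_1| = 0.9542.
  z_2 = (-1.444 - 0.652025) / (0.83) = -2.5253,   |z_2| = 2.5253.
Moduli of all roots: 0.9542, 2.5253.
All moduli strictly greater than 1? No.
Verdict: Not invertible.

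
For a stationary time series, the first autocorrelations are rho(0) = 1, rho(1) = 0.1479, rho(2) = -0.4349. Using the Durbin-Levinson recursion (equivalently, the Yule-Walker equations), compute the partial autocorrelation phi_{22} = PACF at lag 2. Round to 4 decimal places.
\phi_{22} = -0.4670

The PACF at lag k is phi_{kk}, the last component of the solution
to the Yule-Walker system G_k phi = r_k where
  (G_k)_{ij} = rho(|i - j|), (r_k)_i = rho(i), i,j = 1..k.
Equivalently, Durbin-Levinson gives phi_{kk} iteratively:
  phi_{11} = rho(1)
  phi_{kk} = [rho(k) - sum_{j=1..k-1} phi_{k-1,j} rho(k-j)]
            / [1 - sum_{j=1..k-1} phi_{k-1,j} rho(j)],
  phi_{k,j} = phi_{k-1,j} - phi_{kk} phi_{k-1,k-j},  j = 1..k-1.
Step k = 1:
  phi_11 = rho(1) = 0.1479.
Step k = 2:
  phi_22 = [rho(2) - phi_11 rho(1)] / [1 - phi_11 rho(1)] = [-0.4349 - (0.1479)(0.1479)] / [1 - (0.1479)(0.1479)]
         = -0.45677441 / 0.97812559 = -0.467.
Therefore phi_{22} = -0.4670.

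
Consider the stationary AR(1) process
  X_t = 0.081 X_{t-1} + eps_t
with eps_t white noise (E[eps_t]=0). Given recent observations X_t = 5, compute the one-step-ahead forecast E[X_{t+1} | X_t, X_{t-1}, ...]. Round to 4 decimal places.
E[X_{t+1} \mid \mathcal F_t] = 0.4050

For an AR(p) model X_t = c + sum_i phi_i X_{t-i} + eps_t, the
one-step-ahead conditional mean is
  E[X_{t+1} | X_t, ...] = c + sum_i phi_i X_{t+1-i}.
Substitute known values:
  E[X_{t+1} | ...] = (0.081) * (5)
                   = 0.4050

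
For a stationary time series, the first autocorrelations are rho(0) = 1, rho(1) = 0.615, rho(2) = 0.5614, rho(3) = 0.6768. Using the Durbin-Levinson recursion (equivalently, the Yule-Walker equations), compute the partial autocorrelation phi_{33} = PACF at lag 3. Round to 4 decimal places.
\phi_{33} = 0.4439

The PACF at lag k is phi_{kk}, the last component of the solution
to the Yule-Walker system G_k phi = r_k where
  (G_k)_{ij} = rho(|i - j|), (r_k)_i = rho(i), i,j = 1..k.
Equivalently, Durbin-Levinson gives phi_{kk} iteratively:
  phi_{11} = rho(1)
  phi_{kk} = [rho(k) - sum_{j=1..k-1} phi_{k-1,j} rho(k-j)]
            / [1 - sum_{j=1..k-1} phi_{k-1,j} rho(j)],
  phi_{k,j} = phi_{k-1,j} - phi_{kk} phi_{k-1,k-j},  j = 1..k-1.
Step k = 1:
  phi_11 = rho(1) = 0.615.
Step k = 2:
  phi_22 = [rho(2) - phi_11 rho(1)] / [1 - phi_11 rho(1)] = [0.5614 - (0.615)(0.615)] / [1 - (0.615)(0.615)]
         = 0.183175 / 0.621775 = 0.2946.
  Update: phi_21 = phi_11 - phi_22 phi_11 = 0.615 - (0.2946)(0.615) = 0.433821.
Step k = 3:
  phi_33 = [rho(3) - phi_21 rho(2) - phi_22 rho(1)] / [1 - phi_21 rho(1) - phi_22 rho(2)]
    numerator   = 0.6768 - (0.433821)(0.5614) - (0.2946)(0.615) = 0.25207385
    denominator = 1 - (0.433821)(0.615) - (0.2946)(0.5614) = 0.56781162
  phi_33 = 0.25207385 / 0.56781162 = 0.4439.
Therefore phi_{33} = 0.4439.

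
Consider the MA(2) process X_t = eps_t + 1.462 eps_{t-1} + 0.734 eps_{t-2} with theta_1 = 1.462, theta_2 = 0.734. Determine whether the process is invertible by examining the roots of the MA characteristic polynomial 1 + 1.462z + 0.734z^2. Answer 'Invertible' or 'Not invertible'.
\text{Invertible}

The MA(q) characteristic polynomial is P(z) = 1 + 1.462z + 0.734z^2.
Invertibility requires all roots to lie outside the unit circle, i.e. |z| > 1 for every root.
Set 1 + (1.462) z + (0.734) z^2 = 0, i.e. a z^2 + b z + c = 0 with a = 0.734, b = 1.462, c = 1.
Discriminant D = b^2 - 4ac = (1.462)^2 - 4*(0.734)*1 = 2.137444 - (2.936) = -0.798556.
D < 0, so the roots are the complex-conjugate pair z = (-b +/- i sqrt(-D)) / (2a) = -0.9959 +/- 0.6087i.
For a conjugate pair |z|^2 = z * conj(z) = (product of roots) = c/a = 1/(0.734) = 1.362398, so |z| = sqrt(1.362398) = 1.1672 for both roots.
Moduli of all roots: 1.1672, 1.1672.
All moduli strictly greater than 1? Yes.
Verdict: Invertible.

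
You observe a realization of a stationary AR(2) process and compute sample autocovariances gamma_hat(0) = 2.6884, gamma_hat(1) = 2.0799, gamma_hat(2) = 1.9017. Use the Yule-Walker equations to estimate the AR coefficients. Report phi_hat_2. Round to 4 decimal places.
\hat\phi_{2} = 0.2711

The Yule-Walker equations for an AR(p) process read, in matrix form,
  Gamma_p phi = r_p,   with   (Gamma_p)_{ij} = gamma(|i - j|),
                       (r_p)_i = gamma(i),   i,j = 1..p.
Substitute the sample gammas (Toeplitz matrix and right-hand side of size 2):
  Gamma_p = [[2.6884, 2.0799], [2.0799, 2.6884]]
  r_p     = [2.0799, 1.9017]
Written out:
  2.6884 phi_1 + 2.0799 phi_2 = 2.0799
  2.0799 phi_1 + 2.6884 phi_2 = 1.9017
Solve by Cramer's rule:
  det = gamma(0)^2 - gamma(1)^2 = (2.6884)^2 - (2.0799)^2 = 7.22749456 - 4.32598401 = 2.90151055
  phi_hat_1 = [gamma(1) gamma(0) - gamma(1) gamma(2)] / det = [(2.0799)(2.6884) - (2.0799)(1.9017)] / 2.90151055 = 1.63625733 / 2.90151055 = 0.5639
  phi_hat_2 = [gamma(0) gamma(2) - gamma(1)^2] / det = [(2.6884)(1.9017) - (2.0799)^2] / 2.90151055 = 0.78654627 / 2.90151055 = 0.2711
So phi_hat = [0.5639, 0.2711].
Therefore phi_hat_2 = 0.2711.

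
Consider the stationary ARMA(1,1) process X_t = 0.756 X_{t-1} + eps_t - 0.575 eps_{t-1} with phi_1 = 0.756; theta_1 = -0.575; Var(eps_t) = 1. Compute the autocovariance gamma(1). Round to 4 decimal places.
\gamma(1) = 0.2388

Multiply the model equation by X_{t-k} and take expectations. With theta_0 = psi_0 = 1 and psi_j the MA(infinity) weights, this gives
  gamma(k) - sum_i phi_i gamma(k-i) = c_k,
  c_k = sigma^2 * sum_{j=k..q} theta_j psi_{j-k}   (c_k = 0 for k > q),
using gamma(-m) = gamma(m).
psi-weights needed (psi_j = theta_j + sum_i phi_i psi_{j-i}):
  psi_1 = theta_1 + phi_1 = -0.575 + (0.756) = 0.181
Right-hand sides:
  c_0 = sigma^2 (1 + theta_1 psi_1) = 1 * (1 + (-0.575)(0.181)) = 1 * 0.895925 = 0.895925
  c_1 = sigma^2 theta_1 = 1 * (-0.575) = -0.575
  c_2 = 0
Equations for k = 0 and k = 1 (AR order 1):
  gamma(0) = phi_1 gamma(1) + c_0
  gamma(1) = phi_1 gamma(0) + c_1
Substituting the second into the first: gamma(0) (1 - phi_1^2) = c_0 + phi_1 c_1, so
  gamma(0) = (c_0 + phi_1 c_1) / (1 - phi_1^2) = (0.895925 + (0.756)(-0.575)) / (1 - (0.756)^2) = 0.461225 / 0.428464 = 1.076461.
  gamma(1) = phi_1 gamma(0) + c_1 = (0.756)(1.076461) + (-0.575) = 0.238805.
Therefore gamma(1) = 0.2388 (to 4 decimal places).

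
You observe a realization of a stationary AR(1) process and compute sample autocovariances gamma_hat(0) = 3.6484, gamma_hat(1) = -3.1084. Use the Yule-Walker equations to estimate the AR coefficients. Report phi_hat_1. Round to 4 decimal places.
\hat\phi_{1} = -0.8520

The Yule-Walker equations for an AR(p) process read, in matrix form,
  Gamma_p phi = r_p,   with   (Gamma_p)_{ij} = gamma(|i - j|),
                       (r_p)_i = gamma(i),   i,j = 1..p.
Substitute the sample gammas (Toeplitz matrix and right-hand side of size 1):
  Gamma_p = [[3.6484]]
  r_p     = [-3.1084]
With p = 1 this is the single equation gamma(0) phi_1 = gamma(1):
  phi_hat_1 = gamma(1) / gamma(0) = -3.1084 / 3.6484 = -0.8520.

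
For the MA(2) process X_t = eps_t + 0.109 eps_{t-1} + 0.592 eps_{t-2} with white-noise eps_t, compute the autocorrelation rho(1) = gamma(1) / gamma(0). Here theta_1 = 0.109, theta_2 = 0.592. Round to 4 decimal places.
\rho(1) = 0.1274

For an MA(q) process with theta_0 = 1, the autocovariance is
  gamma(k) = sigma^2 * sum_{i=0..q-k} theta_i * theta_{i+k},
and rho(k) = gamma(k) / gamma(0). Sigma^2 cancels.
  numerator   = (1)*(0.109) + (0.109)*(0.592) = 0.173528.
  denominator = (1)^2 + (0.109)^2 + (0.592)^2 = 1.362345.
  rho(1) = 0.173528 / 1.362345 = 0.1274.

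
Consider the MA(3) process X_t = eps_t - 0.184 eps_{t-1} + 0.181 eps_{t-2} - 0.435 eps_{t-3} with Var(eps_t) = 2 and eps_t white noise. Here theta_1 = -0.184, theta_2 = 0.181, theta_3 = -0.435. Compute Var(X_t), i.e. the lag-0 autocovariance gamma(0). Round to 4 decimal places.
\gamma(0) = 2.5117

For an MA(q) process X_t = eps_t + sum_i theta_i eps_{t-i} with
Var(eps_t) = sigma^2, the variance is
  gamma(0) = sigma^2 * (1 + sum_i theta_i^2).
  sum_i theta_i^2 = (-0.184)^2 + (0.181)^2 + (-0.435)^2 = 0.033856 + 0.032761 + 0.189225 = 0.255842.
  gamma(0) = 2 * (1 + 0.255842) = 2 * 1.255842 = 2.511684, which rounds to 2.5117.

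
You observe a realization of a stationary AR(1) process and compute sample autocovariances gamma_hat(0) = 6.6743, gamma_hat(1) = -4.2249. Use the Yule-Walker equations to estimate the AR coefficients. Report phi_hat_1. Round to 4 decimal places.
\hat\phi_{1} = -0.6330

The Yule-Walker equations for an AR(p) process read, in matrix form,
  Gamma_p phi = r_p,   with   (Gamma_p)_{ij} = gamma(|i - j|),
                       (r_p)_i = gamma(i),   i,j = 1..p.
Substitute the sample gammas (Toeplitz matrix and right-hand side of size 1):
  Gamma_p = [[6.6743]]
  r_p     = [-4.2249]
With p = 1 this is the single equation gamma(0) phi_1 = gamma(1):
  phi_hat_1 = gamma(1) / gamma(0) = -4.2249 / 6.6743 = -0.6330.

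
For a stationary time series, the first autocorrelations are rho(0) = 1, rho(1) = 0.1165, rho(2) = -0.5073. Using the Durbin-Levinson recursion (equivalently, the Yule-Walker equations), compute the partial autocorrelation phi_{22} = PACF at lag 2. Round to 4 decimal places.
\phi_{22} = -0.5280

The PACF at lag k is phi_{kk}, the last component of the solution
to the Yule-Walker system G_k phi = r_k where
  (G_k)_{ij} = rho(|i - j|), (r_k)_i = rho(i), i,j = 1..k.
Equivalently, Durbin-Levinson gives phi_{kk} iteratively:
  phi_{11} = rho(1)
  phi_{kk} = [rho(k) - sum_{j=1..k-1} phi_{k-1,j} rho(k-j)]
            / [1 - sum_{j=1..k-1} phi_{k-1,j} rho(j)],
  phi_{k,j} = phi_{k-1,j} - phi_{kk} phi_{k-1,k-j},  j = 1..k-1.
Step k = 1:
  phi_11 = rho(1) = 0.1165.
Step k = 2:
  phi_22 = [rho(2) - phi_11 rho(1)] / [1 - phi_11 rho(1)] = [-0.5073 - (0.1165)(0.1165)] / [1 - (0.1165)(0.1165)]
         = -0.52087225 / 0.98642775 = -0.528.
Therefore phi_{22} = -0.5280.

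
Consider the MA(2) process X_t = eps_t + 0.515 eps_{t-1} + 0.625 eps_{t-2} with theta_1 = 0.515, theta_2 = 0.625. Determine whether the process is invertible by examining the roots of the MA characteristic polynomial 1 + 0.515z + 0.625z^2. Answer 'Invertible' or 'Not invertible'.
\text{Invertible}

The MA(q) characteristic polynomial is P(z) = 1 + 0.515z + 0.625z^2.
Invertibility requires all roots to lie outside the unit circle, i.e. |z| > 1 for every root.
Set 1 + (0.515) z + (0.625) z^2 = 0, i.e. a z^2 + b z + c = 0 with a = 0.625, b = 0.515, c = 1.
Discriminant D = b^2 - 4ac = (0.515)^2 - 4*(0.625)*1 = 0.265225 - (2.5) = -2.234775.
D < 0, so the roots are the complex-conjugate pair z = (-b +/- i sqrt(-D)) / (2a) = -0.412 +/- 1.1959i.
For a conjugate pair |z|^2 = z * conj(z) = (product of roots) = c/a = 1/(0.625) = 1.6, so |z| = sqrt(1.6) = 1.2649 for both roots.
Moduli of all roots: 1.2649, 1.2649.
All moduli strictly greater than 1? Yes.
Verdict: Invertible.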